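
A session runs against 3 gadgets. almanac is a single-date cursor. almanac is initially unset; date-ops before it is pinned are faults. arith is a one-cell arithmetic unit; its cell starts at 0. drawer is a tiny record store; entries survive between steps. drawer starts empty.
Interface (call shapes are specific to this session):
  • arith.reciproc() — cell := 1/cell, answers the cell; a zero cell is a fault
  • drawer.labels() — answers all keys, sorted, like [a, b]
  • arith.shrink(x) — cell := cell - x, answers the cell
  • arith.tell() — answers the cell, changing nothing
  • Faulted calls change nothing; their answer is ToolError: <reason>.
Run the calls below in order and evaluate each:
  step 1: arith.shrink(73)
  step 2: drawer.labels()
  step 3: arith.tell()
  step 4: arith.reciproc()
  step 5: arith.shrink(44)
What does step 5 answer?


$ arith.shrink x→73
[out] -73
$ drawer.labels
[out] []
$ arith.tell
[out] -73
$ arith.reciproc
[out] -1/73
$ arith.shrink x→44
[out] -3213/73

Answer: -3213/73


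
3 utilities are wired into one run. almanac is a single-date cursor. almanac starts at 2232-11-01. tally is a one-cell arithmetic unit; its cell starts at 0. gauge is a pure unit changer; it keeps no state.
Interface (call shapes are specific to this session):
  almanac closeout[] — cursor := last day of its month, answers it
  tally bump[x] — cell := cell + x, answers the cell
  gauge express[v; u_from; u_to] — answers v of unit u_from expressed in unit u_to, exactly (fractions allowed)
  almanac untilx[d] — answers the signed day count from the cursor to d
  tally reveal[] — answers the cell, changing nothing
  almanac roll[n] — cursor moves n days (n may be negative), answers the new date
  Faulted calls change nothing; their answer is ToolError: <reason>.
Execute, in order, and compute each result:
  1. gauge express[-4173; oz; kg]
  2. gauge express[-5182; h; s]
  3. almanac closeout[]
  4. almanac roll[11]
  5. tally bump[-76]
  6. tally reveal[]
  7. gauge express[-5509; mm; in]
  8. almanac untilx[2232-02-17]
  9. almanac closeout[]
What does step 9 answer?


! 1. gauge express(v=-4173, u_from=oz, u_to=kg) : -189284096001/1600000000
! 2. gauge express(v=-5182, u_from=h, u_to=s) : -18655200
! 3. almanac closeout() : 2232-11-30
! 4. almanac roll(n=11) : 2232-12-11
! 5. tally bump(x=-76) : -76
! 6. tally reveal() : -76
! 7. gauge express(v=-5509, u_from=mm, u_to=in) : -27545/127
! 8. almanac untilx(d=2232-02-17) : -298
! 9. almanac closeout() : 2232-12-31

Answer: 2232-12-31


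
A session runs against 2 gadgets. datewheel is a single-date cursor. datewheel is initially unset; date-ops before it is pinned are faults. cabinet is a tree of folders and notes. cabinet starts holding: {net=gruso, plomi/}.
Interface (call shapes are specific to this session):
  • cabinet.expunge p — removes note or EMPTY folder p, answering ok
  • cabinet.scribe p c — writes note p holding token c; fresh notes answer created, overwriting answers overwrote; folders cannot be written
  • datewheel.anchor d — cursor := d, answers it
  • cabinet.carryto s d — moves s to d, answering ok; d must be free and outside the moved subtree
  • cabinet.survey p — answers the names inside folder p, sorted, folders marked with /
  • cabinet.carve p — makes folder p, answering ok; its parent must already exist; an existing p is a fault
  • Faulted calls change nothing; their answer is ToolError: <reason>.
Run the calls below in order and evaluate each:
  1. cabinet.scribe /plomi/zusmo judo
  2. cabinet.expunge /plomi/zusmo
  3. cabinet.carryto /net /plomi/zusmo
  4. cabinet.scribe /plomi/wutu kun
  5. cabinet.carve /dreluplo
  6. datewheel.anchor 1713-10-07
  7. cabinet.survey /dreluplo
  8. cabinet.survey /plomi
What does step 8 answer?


→ cabinet.scribe(p: /plomi/zusmo, c: judo)
← created
→ cabinet.expunge(p: /plomi/zusmo)
← ok
→ cabinet.carryto(s: /net, d: /plomi/zusmo)
← ok
→ cabinet.scribe(p: /plomi/wutu, c: kun)
← created
→ cabinet.carve(p: /dreluplo)
← ok
→ datewheel.anchor(d: 1713-10-07)
← 1713-10-07
→ cabinet.survey(p: /dreluplo)
← []
→ cabinet.survey(p: /plomi)
← [wutu, zusmo]

Answer: [wutu, zusmo]


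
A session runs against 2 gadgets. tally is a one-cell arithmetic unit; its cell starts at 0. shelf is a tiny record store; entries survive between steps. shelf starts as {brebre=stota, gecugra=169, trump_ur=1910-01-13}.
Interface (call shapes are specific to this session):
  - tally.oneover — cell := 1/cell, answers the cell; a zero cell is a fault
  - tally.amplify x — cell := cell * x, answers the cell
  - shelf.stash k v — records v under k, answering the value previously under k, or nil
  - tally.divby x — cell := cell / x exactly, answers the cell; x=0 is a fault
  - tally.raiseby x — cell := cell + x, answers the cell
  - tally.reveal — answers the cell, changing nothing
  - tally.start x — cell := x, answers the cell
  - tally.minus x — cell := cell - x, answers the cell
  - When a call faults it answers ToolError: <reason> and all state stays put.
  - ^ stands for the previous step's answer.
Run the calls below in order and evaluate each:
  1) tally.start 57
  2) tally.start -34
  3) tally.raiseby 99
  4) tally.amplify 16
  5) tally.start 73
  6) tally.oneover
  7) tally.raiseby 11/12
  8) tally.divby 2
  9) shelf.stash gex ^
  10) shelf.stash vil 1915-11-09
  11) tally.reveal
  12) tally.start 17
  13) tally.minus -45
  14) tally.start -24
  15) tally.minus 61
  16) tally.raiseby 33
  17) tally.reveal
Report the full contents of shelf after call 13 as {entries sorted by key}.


Answer: {brebre=stota, gecugra=169, gex=815/1752, trump_ur=1910-01-13, vil=1915-11-09}

Derivation:
> tally.start 57
= 57
> tally.start -34
= -34
> tally.raiseby 99
= 65
> tally.amplify 16
= 1040
> tally.start 73
= 73
> tally.oneover
= 1/73
> tally.raiseby 11/12
= 815/876
> tally.divby 2
= 815/1752
> shelf.stash gex ^
= nil
> shelf.stash vil 1915-11-09
= nil
> tally.reveal
= 815/1752
> tally.start 17
= 17
> tally.minus -45
= 62
> tally.start -24
= -24
> tally.minus 61
= -85
> tally.raiseby 33
= -52
> tally.reveal
= -52


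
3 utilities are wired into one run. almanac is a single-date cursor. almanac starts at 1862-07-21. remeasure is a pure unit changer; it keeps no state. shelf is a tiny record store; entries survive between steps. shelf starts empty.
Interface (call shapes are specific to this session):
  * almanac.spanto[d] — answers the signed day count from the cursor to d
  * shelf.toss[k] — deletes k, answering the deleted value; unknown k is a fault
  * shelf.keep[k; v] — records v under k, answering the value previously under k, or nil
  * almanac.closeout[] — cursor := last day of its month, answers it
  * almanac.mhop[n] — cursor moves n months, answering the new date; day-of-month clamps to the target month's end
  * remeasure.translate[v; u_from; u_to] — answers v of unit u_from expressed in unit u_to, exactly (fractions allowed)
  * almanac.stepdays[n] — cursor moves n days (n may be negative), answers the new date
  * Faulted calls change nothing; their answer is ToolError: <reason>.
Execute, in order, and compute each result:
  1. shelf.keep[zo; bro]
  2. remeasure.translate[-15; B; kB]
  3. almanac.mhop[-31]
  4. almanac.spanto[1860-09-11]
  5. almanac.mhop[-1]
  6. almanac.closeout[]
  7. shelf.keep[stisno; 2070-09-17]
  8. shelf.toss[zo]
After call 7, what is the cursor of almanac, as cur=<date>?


$ shelf.keep k: zo v: bro
= nil
$ remeasure.translate v: -15 u_from: B u_to: kB
= -3/200
$ almanac.mhop n: -31
= 1859-12-21
$ almanac.spanto d: 1860-09-11
= 265
$ almanac.mhop n: -1
= 1859-11-21
$ almanac.closeout
= 1859-11-30
$ shelf.keep k: stisno v: 2070-09-17
= nil
$ shelf.toss k: zo
= bro

Answer: cur=1859-11-30


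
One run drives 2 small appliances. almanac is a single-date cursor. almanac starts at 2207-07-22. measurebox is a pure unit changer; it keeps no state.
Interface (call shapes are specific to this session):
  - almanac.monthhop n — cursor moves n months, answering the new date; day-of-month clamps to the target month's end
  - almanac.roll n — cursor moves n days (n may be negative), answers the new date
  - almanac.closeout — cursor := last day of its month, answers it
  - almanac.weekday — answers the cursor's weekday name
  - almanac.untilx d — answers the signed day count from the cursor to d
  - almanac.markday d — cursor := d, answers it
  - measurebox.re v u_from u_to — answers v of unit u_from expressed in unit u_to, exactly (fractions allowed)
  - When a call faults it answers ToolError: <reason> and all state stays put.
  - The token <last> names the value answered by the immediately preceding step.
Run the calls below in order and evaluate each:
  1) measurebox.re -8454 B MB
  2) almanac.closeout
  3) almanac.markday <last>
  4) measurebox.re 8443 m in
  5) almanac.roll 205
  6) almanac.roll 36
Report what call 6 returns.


Answer: 2208-03-28

Derivation:
·→ measurebox.re(v→-8454, u_from→B, u_to→MB)
·← -4227/500000
·→ almanac.closeout()
·← 2207-07-31
·→ almanac.markday(d→<last>)
·← 2207-07-31
·→ measurebox.re(v→8443, u_from→m, u_to→in)
·← 42215000/127
·→ almanac.roll(n→205)
·← 2208-02-21
·→ almanac.roll(n→36)
·← 2208-03-28


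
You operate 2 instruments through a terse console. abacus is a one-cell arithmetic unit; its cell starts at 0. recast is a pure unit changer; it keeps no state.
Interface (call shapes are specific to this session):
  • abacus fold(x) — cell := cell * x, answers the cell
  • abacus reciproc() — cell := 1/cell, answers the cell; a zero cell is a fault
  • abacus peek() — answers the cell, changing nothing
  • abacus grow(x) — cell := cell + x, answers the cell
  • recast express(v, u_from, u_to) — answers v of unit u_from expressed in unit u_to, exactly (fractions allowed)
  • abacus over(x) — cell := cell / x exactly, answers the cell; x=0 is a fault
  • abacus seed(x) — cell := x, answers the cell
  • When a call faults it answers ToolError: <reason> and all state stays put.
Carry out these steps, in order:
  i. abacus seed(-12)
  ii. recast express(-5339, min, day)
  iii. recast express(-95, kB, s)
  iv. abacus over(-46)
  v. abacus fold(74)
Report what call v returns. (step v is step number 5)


Answer: 444/23

Derivation:
I run abacus seed on x=-12, giving -12.
Invoking recast express on v=-5339, u_from=min, u_to=day, → -5339/1440.
Then recast express on v=-95, u_from=kB, u_to=s, which returns ToolError: incompatible units.
I call abacus over on x=-46, and get 6/23.
Now I run abacus fold on x=74, giving 444/23.


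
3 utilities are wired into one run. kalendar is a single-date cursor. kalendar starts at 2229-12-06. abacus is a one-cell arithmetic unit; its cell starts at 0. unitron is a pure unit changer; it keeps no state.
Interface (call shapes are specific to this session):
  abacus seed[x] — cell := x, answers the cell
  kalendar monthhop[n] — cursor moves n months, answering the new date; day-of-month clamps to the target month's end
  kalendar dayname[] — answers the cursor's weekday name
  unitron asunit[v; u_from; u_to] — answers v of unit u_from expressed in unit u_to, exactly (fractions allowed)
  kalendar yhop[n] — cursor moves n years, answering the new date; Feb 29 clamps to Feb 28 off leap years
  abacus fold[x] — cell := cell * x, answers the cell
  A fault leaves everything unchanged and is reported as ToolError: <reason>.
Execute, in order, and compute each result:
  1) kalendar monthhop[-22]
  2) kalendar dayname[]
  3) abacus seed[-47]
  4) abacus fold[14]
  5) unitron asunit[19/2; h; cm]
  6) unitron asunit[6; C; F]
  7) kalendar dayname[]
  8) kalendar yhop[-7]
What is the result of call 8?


Step: kalendar monthhop[-22]
Result: 2228-02-06
Step: kalendar dayname[]
Result: Wednesday
Step: abacus seed[-47]
Result: -47
Step: abacus fold[14]
Result: -658
Step: unitron asunit[19/2; h; cm]
Result: ToolError: incompatible units
Step: unitron asunit[6; C; F]
Result: 214/5
Step: kalendar dayname[]
Result: Wednesday
Step: kalendar yhop[-7]
Result: 2221-02-06

Answer: 2221-02-06


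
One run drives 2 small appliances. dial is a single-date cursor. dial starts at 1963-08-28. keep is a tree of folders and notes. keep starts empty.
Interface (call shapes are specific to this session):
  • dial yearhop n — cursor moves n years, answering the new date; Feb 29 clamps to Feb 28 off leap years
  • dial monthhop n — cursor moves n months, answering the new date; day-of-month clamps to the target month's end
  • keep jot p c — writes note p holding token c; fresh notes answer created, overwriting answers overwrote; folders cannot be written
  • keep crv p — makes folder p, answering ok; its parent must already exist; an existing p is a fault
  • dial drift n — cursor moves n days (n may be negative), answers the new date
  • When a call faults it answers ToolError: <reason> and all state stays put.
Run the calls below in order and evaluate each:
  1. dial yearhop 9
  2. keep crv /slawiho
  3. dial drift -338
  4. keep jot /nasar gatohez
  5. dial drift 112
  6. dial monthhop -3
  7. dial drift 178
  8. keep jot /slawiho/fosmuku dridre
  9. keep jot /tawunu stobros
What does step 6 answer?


·→ dial yearhop(n: 9)
·← 1972-08-28
·→ keep crv(p: /slawiho)
·← ok
·→ dial drift(n: -338)
·← 1971-09-25
·→ keep jot(p: /nasar, c: gatohez)
·← created
·→ dial drift(n: 112)
·← 1972-01-15
·→ dial monthhop(n: -3)
·← 1971-10-15
·→ dial drift(n: 178)
·← 1972-04-10
·→ keep jot(p: /slawiho/fosmuku, c: dridre)
·← created
·→ keep jot(p: /tawunu, c: stobros)
·← created

Answer: 1971-10-15


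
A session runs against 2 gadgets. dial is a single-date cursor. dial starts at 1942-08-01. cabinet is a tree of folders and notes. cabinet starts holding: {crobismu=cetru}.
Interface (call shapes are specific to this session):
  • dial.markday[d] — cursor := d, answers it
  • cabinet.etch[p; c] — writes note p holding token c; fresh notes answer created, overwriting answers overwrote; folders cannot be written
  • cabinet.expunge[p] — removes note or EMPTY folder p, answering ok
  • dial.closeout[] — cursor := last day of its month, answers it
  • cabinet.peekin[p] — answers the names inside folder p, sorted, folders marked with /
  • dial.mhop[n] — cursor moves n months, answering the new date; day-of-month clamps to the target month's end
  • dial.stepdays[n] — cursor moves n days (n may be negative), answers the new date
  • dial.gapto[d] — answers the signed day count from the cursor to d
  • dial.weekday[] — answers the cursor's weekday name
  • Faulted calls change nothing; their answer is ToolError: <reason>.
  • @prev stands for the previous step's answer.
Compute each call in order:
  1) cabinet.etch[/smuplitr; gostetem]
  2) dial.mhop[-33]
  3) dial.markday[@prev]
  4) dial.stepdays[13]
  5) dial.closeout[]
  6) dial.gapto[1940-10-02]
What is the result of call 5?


I use etch(p→/smuplitr, c→gostetem), — result: created.
Using mhop(n→-33), giving 1939-11-01.
Now I run markday(d→@prev), and get 1939-11-01.
I invoke stepdays(n→13), — result: 1939-11-14.
I call closeout(), which returns 1939-11-30.
I try gapto(d→1940-10-02), and see 307.

Answer: 1939-11-30


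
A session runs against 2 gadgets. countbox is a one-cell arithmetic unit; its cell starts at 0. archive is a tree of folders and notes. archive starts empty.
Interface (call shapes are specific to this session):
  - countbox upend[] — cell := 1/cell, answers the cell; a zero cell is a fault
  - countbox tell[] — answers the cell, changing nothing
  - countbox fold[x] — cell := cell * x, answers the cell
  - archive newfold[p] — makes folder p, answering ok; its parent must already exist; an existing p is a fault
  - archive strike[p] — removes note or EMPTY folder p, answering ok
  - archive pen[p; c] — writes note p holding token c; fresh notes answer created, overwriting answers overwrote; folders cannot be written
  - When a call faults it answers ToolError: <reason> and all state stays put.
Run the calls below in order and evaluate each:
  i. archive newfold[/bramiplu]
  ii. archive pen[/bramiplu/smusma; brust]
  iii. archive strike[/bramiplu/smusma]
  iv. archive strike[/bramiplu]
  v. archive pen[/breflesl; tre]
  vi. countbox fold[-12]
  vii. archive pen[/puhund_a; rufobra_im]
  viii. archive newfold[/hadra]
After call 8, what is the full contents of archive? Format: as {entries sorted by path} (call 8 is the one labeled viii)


Answer: {breflesl=tre, hadra/, puhund_a=rufobra_im}

Derivation:
-> archive newfold(p='/bramiplu')
<- ok
-> archive pen(p='/bramiplu/smusma', c='brust')
<- created
-> archive strike(p='/bramiplu/smusma')
<- ok
-> archive strike(p='/bramiplu')
<- ok
-> archive pen(p='/breflesl', c='tre')
<- created
-> countbox fold(x='-12')
<- 0
-> archive pen(p='/puhund_a', c='rufobra_im')
<- created
-> archive newfold(p='/hadra')
<- ok


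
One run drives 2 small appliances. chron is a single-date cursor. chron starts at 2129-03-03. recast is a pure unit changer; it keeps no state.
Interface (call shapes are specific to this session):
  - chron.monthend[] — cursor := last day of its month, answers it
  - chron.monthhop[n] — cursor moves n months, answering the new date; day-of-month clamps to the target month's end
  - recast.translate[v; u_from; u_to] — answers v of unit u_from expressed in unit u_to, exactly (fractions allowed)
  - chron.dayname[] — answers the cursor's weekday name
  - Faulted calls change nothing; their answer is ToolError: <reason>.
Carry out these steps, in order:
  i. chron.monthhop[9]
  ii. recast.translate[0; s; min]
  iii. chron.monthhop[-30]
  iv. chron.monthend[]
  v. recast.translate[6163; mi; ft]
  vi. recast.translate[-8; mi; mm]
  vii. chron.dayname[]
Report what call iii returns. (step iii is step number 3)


-> chron.monthhop(n→9)
<- 2129-12-03
-> recast.translate(v→0, u_from→s, u_to→min)
<- 0
-> chron.monthhop(n→-30)
<- 2127-06-03
-> chron.monthend()
<- 2127-06-30
-> recast.translate(v→6163, u_from→mi, u_to→ft)
<- 32540640
-> recast.translate(v→-8, u_from→mi, u_to→mm)
<- -12874752
-> chron.dayname()
<- Monday

Answer: 2127-06-03


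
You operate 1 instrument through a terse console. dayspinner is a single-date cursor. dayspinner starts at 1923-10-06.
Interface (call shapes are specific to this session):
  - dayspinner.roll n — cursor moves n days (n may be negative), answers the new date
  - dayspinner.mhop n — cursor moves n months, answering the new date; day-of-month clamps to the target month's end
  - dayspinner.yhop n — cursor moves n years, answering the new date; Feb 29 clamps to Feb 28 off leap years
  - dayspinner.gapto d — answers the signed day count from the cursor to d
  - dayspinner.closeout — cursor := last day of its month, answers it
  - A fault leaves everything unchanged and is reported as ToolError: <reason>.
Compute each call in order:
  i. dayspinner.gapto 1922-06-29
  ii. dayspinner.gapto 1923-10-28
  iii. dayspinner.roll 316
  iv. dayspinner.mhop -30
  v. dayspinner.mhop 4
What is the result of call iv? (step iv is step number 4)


Answer: 1922-02-17

Derivation:
-> gapto(d='1922-06-29')
<- -464
-> gapto(d='1923-10-28')
<- 22
-> roll(n='316')
<- 1924-08-17
-> mhop(n='-30')
<- 1922-02-17
-> mhop(n='4')
<- 1922-06-17


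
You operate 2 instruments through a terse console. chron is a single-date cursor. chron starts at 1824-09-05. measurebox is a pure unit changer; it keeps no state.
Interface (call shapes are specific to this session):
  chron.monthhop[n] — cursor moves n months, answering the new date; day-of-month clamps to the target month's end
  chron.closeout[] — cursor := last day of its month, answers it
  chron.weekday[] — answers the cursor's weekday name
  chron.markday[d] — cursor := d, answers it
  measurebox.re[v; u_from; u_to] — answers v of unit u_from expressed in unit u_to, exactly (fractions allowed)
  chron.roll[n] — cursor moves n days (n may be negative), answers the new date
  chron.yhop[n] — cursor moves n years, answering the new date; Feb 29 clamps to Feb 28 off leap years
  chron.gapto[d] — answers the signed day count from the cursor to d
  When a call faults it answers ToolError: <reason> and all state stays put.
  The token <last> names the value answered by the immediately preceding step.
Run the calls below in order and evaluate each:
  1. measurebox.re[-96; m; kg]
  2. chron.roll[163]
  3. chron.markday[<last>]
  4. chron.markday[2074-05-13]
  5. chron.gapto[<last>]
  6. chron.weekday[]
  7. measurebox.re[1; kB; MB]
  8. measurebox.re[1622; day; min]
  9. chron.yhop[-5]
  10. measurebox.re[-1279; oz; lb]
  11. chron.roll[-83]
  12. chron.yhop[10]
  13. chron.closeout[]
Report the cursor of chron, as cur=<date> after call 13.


Then measurebox.re on -96, m, kg, and see ToolError: incompatible units.
Invoking chron.roll on 163, → 1825-02-15.
Invoking chron.markday on <last>, → 1825-02-15.
I try chron.markday on 2074-05-13, and see 2074-05-13.
I run chron.gapto on <last>, giving 0.
Next I call chron.weekday(), and get Sunday.
I call measurebox.re on 1, kB, MB, and see 1/1000.
Next I call measurebox.re on 1622, day, min, and see 2335680.
Next I call chron.yhop on -5, which returns 2069-05-13.
I run measurebox.re on -1279, oz, lb, → -1279/16.
Using chron.roll on -83, yielding 2069-02-19.
Next I call chron.yhop on 10, — result: 2079-02-19.
Calling chron.closeout(), — result: 2079-02-28.

Answer: cur=2079-02-28


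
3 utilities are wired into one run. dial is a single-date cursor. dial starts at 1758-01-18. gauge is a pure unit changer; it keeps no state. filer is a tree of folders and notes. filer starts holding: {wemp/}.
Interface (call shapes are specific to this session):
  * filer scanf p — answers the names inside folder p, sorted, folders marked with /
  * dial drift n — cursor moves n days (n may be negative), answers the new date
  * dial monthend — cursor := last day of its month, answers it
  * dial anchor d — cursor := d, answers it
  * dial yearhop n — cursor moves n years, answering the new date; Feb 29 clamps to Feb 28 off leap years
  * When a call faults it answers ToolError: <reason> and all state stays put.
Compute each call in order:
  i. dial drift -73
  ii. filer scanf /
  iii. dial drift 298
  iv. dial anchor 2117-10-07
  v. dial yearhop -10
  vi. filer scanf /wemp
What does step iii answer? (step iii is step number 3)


Answer: 1758-08-31

Derivation:
I run dial drift using n: -73, and see 1757-11-06.
I run filer scanf using p: /, which returns [wemp/].
Next I call dial drift using n: 298, and see 1758-08-31.
I use dial anchor using d: 2117-10-07, giving 2117-10-07.
I try dial yearhop using n: -10, and see 2107-10-07.
Calling filer scanf using p: /wemp, and see [].


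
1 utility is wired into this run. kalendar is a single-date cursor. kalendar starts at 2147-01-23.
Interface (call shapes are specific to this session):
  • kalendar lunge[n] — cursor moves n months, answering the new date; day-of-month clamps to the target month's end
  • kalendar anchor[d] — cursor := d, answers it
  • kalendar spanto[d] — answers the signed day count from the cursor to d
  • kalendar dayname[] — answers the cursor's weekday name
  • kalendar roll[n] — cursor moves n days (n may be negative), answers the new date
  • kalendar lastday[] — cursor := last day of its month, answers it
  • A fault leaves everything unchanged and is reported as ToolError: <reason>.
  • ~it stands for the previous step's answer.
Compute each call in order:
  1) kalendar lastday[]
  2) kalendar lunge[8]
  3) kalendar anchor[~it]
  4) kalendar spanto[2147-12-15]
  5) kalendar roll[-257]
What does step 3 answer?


Act: kalendar lastday[]
Obs: 2147-01-31
Act: kalendar lunge[n='8']
Obs: 2147-09-30
Act: kalendar anchor[d='~it']
Obs: 2147-09-30
Act: kalendar spanto[d='2147-12-15']
Obs: 76
Act: kalendar roll[n='-257']
Obs: 2147-01-16

Answer: 2147-09-30


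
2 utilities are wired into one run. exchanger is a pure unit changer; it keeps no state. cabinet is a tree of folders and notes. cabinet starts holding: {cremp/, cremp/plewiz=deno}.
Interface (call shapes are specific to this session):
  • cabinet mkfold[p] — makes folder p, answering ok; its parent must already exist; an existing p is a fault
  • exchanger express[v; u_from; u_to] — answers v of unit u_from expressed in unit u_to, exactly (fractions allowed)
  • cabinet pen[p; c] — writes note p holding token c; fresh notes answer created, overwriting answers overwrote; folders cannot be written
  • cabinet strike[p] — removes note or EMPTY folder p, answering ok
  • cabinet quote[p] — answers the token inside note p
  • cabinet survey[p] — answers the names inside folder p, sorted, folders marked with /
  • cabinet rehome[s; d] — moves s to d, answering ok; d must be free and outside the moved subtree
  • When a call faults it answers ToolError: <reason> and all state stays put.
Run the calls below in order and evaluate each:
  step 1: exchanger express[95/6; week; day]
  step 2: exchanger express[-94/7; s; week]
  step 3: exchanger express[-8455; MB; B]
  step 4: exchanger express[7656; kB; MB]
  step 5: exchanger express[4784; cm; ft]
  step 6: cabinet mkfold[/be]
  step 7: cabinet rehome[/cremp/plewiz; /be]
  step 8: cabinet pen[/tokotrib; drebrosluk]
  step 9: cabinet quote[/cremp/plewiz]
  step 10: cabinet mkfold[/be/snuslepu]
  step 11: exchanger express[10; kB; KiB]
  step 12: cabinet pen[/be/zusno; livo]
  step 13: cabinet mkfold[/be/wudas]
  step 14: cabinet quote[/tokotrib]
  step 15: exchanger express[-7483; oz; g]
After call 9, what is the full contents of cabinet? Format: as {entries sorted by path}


==> exchanger express(95/6, week, day)
<== 665/6
==> exchanger express(-94/7, s, week)
<== -47/2116800
==> exchanger express(-8455, MB, B)
<== -8455000000
==> exchanger express(7656, kB, MB)
<== 957/125
==> exchanger express(4784, cm, ft)
<== 59800/381
==> cabinet mkfold(/be)
<== ok
==> cabinet rehome(/cremp/plewiz, /be)
<== ToolError: exists
==> cabinet pen(/tokotrib, drebrosluk)
<== created
==> cabinet quote(/cremp/plewiz)
<== deno
==> cabinet mkfold(/be/snuslepu)
<== ok
==> exchanger express(10, kB, KiB)
<== 625/64
==> cabinet pen(/be/zusno, livo)
<== created
==> cabinet mkfold(/be/wudas)
<== ok
==> cabinet quote(/tokotrib)
<== drebrosluk
==> exchanger express(-7483, oz, g)
<== -339423170471/1600000

Answer: {be/, cremp/, cremp/plewiz=deno, tokotrib=drebrosluk}


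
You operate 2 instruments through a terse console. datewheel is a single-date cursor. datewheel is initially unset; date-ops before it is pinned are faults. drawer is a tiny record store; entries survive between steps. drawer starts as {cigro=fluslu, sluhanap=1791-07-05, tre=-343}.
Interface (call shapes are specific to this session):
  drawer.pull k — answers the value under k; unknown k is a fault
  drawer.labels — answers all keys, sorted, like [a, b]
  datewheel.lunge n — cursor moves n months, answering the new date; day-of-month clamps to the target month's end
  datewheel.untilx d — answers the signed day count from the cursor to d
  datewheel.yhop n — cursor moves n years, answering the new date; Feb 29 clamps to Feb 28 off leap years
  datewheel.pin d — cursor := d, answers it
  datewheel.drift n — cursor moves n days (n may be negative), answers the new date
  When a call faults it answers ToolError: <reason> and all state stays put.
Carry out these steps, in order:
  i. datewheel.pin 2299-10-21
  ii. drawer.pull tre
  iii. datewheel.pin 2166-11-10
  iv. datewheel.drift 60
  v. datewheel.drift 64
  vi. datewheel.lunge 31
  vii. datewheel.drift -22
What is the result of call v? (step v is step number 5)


I invoke datewheel.pin with d=2299-10-21, which returns 2299-10-21.
Invoking drawer.pull with k=tre, which returns -343.
Invoking datewheel.pin with d=2166-11-10, and see 2166-11-10.
I try datewheel.drift with n=60, and get 2167-01-09.
I invoke datewheel.drift with n=64, and get 2167-03-14.
Calling datewheel.lunge with n=31, — result: 2169-10-14.
Now I run datewheel.drift with n=-22, giving 2169-09-22.

Answer: 2167-03-14


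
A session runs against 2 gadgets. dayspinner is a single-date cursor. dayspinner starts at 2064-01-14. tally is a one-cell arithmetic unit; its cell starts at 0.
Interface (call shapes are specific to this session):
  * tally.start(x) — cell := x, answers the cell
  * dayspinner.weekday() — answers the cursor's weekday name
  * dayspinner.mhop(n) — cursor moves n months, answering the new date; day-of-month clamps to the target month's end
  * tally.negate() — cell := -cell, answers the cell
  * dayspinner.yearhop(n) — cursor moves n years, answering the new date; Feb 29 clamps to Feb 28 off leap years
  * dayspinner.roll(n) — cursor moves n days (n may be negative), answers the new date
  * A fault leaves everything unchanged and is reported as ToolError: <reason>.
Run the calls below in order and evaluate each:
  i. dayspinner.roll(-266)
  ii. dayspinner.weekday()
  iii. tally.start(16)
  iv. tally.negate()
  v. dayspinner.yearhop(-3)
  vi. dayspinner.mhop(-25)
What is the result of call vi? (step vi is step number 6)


Invoking roll using n: -266, yielding 2063-04-23.
Now I run weekday: Monday.
Then start using x: 16, giving 16.
I invoke negate(), and observe -16.
Then yearhop using n: -3, which returns 2060-04-23.
Using mhop using n: -25, and get 2058-03-23.

Answer: 2058-03-23


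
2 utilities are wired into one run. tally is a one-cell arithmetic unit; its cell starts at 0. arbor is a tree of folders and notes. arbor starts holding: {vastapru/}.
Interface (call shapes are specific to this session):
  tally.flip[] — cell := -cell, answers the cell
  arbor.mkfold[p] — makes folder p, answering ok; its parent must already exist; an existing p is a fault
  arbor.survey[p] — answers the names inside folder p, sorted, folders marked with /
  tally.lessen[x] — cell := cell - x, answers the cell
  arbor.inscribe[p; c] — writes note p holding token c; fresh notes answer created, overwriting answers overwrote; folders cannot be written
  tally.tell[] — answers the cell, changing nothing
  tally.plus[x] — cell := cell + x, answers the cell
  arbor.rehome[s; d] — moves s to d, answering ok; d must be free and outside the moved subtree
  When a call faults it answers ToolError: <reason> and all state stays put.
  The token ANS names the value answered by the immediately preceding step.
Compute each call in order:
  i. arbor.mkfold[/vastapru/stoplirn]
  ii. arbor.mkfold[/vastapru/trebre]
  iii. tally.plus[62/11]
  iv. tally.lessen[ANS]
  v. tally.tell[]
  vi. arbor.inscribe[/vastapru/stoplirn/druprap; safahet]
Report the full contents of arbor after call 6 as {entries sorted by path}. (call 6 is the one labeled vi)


Then arbor.mkfold on p=/vastapru/stoplirn, → ok.
I call arbor.mkfold on p=/vastapru/trebre: ok.
I call tally.plus on x=62/11, — result: 62/11.
Next I call tally.lessen on x=ANS, and observe 0.
Calling tally.tell(), which returns 0.
Calling arbor.inscribe on p=/vastapru/stoplirn/druprap, c=safahet, — result: created.

Answer: {vastapru/, vastapru/stoplirn/, vastapru/stoplirn/druprap=safahet, vastapru/trebre/}


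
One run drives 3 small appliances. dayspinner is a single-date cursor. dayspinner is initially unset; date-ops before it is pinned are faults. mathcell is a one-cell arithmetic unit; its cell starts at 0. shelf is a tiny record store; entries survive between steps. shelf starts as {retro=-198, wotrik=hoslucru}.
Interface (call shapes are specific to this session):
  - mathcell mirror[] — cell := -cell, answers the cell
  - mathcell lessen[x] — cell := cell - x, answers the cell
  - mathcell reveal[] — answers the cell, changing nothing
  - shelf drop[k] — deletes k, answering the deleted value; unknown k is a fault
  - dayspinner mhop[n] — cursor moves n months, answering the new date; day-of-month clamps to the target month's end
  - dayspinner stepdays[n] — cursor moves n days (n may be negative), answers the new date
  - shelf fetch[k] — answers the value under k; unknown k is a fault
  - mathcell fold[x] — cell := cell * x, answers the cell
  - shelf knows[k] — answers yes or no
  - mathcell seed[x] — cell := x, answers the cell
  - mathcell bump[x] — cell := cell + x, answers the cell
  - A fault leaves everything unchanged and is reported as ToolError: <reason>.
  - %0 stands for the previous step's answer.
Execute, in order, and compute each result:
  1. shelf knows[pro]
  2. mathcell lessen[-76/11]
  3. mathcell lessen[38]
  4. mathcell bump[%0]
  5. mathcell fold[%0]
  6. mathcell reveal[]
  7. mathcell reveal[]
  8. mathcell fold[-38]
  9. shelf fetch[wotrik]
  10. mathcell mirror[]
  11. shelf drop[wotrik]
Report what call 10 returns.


Act: shelf knows[k→pro]
Obs: no
Act: mathcell lessen[x→-76/11]
Obs: 76/11
Act: mathcell lessen[x→38]
Obs: -342/11
Act: mathcell bump[x→%0]
Obs: -684/11
Act: mathcell fold[x→%0]
Obs: 467856/121
Act: mathcell reveal[]
Obs: 467856/121
Act: mathcell reveal[]
Obs: 467856/121
Act: mathcell fold[x→-38]
Obs: -17778528/121
Act: shelf fetch[k→wotrik]
Obs: hoslucru
Act: mathcell mirror[]
Obs: 17778528/121
Act: shelf drop[k→wotrik]
Obs: hoslucru

Answer: 17778528/121


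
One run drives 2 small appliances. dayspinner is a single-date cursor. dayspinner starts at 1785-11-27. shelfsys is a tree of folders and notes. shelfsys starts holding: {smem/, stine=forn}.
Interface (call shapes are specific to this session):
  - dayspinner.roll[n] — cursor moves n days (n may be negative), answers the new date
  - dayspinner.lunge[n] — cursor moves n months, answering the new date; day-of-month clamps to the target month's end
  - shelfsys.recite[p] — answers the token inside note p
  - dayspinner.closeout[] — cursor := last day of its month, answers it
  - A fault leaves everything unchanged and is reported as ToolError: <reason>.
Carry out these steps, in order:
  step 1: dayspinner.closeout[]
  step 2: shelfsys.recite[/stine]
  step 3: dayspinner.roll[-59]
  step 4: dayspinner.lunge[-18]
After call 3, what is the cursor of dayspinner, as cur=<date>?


Answer: cur=1785-10-02

Derivation:
→ closeout()
← 1785-11-30
→ recite(p='/stine')
← forn
→ roll(n='-59')
← 1785-10-02
→ lunge(n='-18')
← 1784-04-02


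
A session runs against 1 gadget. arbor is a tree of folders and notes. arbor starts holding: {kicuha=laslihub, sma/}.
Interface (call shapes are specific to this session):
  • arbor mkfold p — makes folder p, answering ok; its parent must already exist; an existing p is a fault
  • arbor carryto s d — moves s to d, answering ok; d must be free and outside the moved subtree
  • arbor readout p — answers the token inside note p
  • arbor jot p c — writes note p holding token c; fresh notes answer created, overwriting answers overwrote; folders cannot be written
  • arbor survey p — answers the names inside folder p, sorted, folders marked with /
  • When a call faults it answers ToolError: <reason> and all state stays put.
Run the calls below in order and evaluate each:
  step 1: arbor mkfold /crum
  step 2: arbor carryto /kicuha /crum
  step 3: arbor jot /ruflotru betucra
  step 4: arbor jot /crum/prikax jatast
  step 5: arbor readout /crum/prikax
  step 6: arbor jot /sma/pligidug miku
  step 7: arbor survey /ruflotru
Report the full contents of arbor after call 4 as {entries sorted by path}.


Answer: {crum/, crum/prikax=jatast, kicuha=laslihub, ruflotru=betucra, sma/}

Derivation:
// arbor mkfold(p: /crum) => ok
// arbor carryto(s: /kicuha, d: /crum) => ToolError: exists
// arbor jot(p: /ruflotru, c: betucra) => created
// arbor jot(p: /crum/prikax, c: jatast) => created
// arbor readout(p: /crum/prikax) => jatast
// arbor jot(p: /sma/pligidug, c: miku) => created
// arbor survey(p: /ruflotru) => ToolError: not a directory


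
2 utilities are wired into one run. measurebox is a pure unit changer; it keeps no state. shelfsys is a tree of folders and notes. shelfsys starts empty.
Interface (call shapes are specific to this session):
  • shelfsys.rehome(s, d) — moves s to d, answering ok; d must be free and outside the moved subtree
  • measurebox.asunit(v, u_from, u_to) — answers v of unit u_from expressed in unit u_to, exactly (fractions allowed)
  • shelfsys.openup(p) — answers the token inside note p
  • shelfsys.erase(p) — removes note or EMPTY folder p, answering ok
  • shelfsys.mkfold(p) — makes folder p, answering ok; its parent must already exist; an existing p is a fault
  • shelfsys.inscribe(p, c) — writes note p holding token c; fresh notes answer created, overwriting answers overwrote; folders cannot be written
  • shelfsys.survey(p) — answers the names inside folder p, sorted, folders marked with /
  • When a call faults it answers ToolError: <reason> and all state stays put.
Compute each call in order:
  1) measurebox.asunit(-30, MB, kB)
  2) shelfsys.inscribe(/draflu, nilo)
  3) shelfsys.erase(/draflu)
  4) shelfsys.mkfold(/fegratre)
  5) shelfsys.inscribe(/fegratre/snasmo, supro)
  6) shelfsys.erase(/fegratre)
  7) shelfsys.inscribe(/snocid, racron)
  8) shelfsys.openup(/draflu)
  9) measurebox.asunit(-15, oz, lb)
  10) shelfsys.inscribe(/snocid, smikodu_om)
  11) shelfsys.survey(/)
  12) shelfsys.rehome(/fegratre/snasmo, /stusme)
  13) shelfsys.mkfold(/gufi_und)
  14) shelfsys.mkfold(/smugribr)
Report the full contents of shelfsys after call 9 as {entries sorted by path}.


·→ asunit(-30, MB, kB)
·← -30000
·→ inscribe(/draflu, nilo)
·← created
·→ erase(/draflu)
·← ok
·→ mkfold(/fegratre)
·← ok
·→ inscribe(/fegratre/snasmo, supro)
·← created
·→ erase(/fegratre)
·← ToolError: not empty
·→ inscribe(/snocid, racron)
·← created
·→ openup(/draflu)
·← ToolError: not found
·→ asunit(-15, oz, lb)
·← -15/16
·→ inscribe(/snocid, smikodu_om)
·← overwrote
·→ survey(/)
·← [fegratre/, snocid]
·→ rehome(/fegratre/snasmo, /stusme)
·← ok
·→ mkfold(/gufi_und)
·← ok
·→ mkfold(/smugribr)
·← ok

Answer: {fegratre/, fegratre/snasmo=supro, snocid=racron}


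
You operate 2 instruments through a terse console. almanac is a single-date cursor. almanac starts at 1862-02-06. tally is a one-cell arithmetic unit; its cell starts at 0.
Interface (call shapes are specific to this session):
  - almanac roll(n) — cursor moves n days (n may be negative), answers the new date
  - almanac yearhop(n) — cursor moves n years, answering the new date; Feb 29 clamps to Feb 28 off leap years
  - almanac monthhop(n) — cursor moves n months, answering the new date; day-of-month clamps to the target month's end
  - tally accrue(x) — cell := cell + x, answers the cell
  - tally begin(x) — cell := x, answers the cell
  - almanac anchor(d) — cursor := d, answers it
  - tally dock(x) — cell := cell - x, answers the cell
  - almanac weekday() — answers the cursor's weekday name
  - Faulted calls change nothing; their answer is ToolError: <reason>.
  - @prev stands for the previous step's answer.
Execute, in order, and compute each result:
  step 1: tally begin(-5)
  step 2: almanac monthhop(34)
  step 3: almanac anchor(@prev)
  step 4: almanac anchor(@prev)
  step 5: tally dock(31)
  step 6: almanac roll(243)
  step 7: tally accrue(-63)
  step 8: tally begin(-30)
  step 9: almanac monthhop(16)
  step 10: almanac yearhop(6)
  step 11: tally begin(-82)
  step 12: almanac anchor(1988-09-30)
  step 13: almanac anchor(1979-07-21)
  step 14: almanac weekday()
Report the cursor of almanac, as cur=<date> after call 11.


==> tally begin(-5)
<== -5
==> almanac monthhop(34)
<== 1864-12-06
==> almanac anchor(@prev)
<== 1864-12-06
==> almanac anchor(@prev)
<== 1864-12-06
==> tally dock(31)
<== -36
==> almanac roll(243)
<== 1865-08-06
==> tally accrue(-63)
<== -99
==> tally begin(-30)
<== -30
==> almanac monthhop(16)
<== 1866-12-06
==> almanac yearhop(6)
<== 1872-12-06
==> tally begin(-82)
<== -82
==> almanac anchor(1988-09-30)
<== 1988-09-30
==> almanac anchor(1979-07-21)
<== 1979-07-21
==> almanac weekday()
<== Saturday

Answer: cur=1872-12-06
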